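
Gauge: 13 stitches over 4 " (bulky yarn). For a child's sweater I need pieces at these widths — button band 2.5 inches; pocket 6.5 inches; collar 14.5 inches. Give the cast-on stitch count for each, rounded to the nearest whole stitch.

button band 8; pocket 21; collar 47.

Rate = 13/4 = 3.25 sts per in.
button band: 2.5 × 3.25 = 8.12 → 8.
pocket: 6.5 × 3.25 = 21.12 → 21.
collar: 14.5 × 3.25 = 47.12 → 47.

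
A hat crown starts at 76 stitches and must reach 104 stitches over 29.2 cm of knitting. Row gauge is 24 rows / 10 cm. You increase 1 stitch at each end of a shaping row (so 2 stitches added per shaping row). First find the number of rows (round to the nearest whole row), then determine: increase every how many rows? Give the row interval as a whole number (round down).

Rows = 29.2 × 2.4 = 70.1 → 70 rows.
Stitches to add: 28 → 14 shaping rows (at 2 st each).
70 / 14 = 5.00 → every 5 rows.

Increase every 5th row.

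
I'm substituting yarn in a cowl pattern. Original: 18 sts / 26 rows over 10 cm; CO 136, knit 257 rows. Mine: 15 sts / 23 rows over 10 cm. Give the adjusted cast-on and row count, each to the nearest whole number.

Stitches: 136 × 15/18 = 113.33 → 113.
Rows: 257 × 23/26 = 227.35 → 227.

Cast on 113 stitches; work 227 rows.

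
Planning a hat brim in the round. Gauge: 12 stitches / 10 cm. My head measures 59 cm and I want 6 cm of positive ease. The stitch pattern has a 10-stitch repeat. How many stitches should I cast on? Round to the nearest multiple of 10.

Finished = 59 + 6 = 65 cm.
12 / 10 = 1.2 sts/cm.
65 × 1.2 = 78.00 sts.
Nearest multiple of 10: 80.

CO 80 sts.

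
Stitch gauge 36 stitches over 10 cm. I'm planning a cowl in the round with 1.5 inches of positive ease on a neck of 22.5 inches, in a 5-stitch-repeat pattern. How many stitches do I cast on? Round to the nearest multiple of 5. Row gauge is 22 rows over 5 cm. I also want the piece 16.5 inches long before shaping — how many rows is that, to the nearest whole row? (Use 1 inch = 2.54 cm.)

Cast on 220 stitches; work 184 rows.

Finished = 22.5 + 1.5 = 24 inches.
24 inches × 2.54 = 60.96 cm.
36/10 = 3.6 sts per cm; 60.96 × 3.6 = 219.46 sts.
Nearest multiple of 5 → 220.
16.5 inches = 41.91 cm; × 4.4 = 184.40 → 184 rows.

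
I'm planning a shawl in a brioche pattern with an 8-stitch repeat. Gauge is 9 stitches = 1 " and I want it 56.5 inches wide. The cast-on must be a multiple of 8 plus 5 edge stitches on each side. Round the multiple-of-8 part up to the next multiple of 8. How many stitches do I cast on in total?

CO 514 sts.

9 / 1 = 9 sts per inch.
56.5 × 9 = 508.50 sts.
Less 10 edge sts → 498.50 for the repeat.
Next multiple of 8: 504.
Add back 10 edge sts → 514.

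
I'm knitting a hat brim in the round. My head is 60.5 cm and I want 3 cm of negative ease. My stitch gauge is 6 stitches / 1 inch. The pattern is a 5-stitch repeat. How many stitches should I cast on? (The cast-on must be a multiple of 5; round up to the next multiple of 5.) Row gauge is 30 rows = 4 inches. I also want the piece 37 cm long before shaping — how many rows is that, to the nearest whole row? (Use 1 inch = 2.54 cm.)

Finished = 60.5 − 3 = 57.5 cm.
57.5 cm × 1/2.54 = 22.64 inches.
6/1 = 6 sts per in; 22.64 × 6 = 135.83 sts.
Next multiple of 5 → 140.
37 cm = 14.57 inches; × 7.5 = 109.25 → 109 rows.

Cast on 140 stitches; work 109 rows.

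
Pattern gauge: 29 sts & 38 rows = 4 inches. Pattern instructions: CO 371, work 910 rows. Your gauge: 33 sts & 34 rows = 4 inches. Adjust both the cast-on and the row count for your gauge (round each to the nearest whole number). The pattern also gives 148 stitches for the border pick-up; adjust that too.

Stitches: 371 × 33/29 = 422.17 → 422.
Rows: 910 × 34/38 = 814.21 → 814.
border pick-up: 148 × 33/29 = 168.41 → 168.

Cast on 422 stitches; work 814 rows; border pick-up 168 stitches.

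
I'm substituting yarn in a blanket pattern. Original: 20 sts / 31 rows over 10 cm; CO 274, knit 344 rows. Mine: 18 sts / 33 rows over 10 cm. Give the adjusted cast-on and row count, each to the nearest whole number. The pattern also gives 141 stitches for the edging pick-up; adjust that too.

Cast on 247 stitches; work 366 rows; edging pick-up 127 stitches.

Stitches: 274 × 18/20 = 246.60 → 247.
Rows: 344 × 33/31 = 366.19 → 366.
edging pick-up: 141 × 18/20 = 126.90 → 127.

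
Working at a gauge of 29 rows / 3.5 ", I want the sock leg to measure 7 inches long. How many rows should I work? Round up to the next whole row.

58 rows.

29 rows / 3.5 in = 8.286 rows per inch.
7 × 8.286 = 58.00 rows.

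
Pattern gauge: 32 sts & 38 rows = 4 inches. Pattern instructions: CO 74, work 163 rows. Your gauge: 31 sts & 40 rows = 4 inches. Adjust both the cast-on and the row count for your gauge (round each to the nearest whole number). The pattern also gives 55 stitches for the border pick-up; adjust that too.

Stitches: 74 × 31/32 = 71.69 → 72.
Rows: 163 × 40/38 = 171.58 → 172.
border pick-up: 55 × 31/32 = 53.28 → 53.

Cast on 72 stitches; work 172 rows; border pick-up 53 stitches.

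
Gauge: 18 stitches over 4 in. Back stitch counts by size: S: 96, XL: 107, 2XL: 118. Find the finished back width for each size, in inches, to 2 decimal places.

18/4 = 4.5 sts per in.
S: 96 / 4.5 = 21.333 → 21.33 in.
XL: 107 / 4.5 = 23.778 → 23.78 in.
2XL: 118 / 4.5 = 26.222 → 26.22 in.

S 21.33 inches; XL 23.78 inches; 2XL 26.22 inches.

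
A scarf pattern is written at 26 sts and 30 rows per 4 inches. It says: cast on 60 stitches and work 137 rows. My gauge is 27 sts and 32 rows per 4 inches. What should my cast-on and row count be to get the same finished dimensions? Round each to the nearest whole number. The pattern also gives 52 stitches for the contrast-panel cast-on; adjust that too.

Stitches: 60 × 27/26 = 62.31 → 62.
Rows: 137 × 32/30 = 146.13 → 146.
contrast-panel cast-on: 52 × 27/26 = 54.00 → 54.

Cast on 62 stitches; work 146 rows; contrast-panel cast-on 54 stitches.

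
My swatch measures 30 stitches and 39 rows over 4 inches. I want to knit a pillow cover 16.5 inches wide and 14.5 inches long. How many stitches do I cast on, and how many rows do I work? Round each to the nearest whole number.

Stitch gauge = 30/4 = 7.5 sts/in; 16.5 × 7.5 = 123.75 → 124 sts.
Row gauge = 39/4 = 9.75 rows/in; 14.5 × 9.75 = 141.38 → 141 rows.

Cast on 124 stitches and work 141 rows.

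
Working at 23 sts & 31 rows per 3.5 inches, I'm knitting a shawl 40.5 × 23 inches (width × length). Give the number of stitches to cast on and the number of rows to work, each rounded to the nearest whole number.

Cast on 266 stitches and work 204 rows.

Stitch gauge = 23/3.5 = 6.571 sts/in; 40.5 × 6.571 = 266.14 → 266 sts.
Row gauge = 31/3.5 = 8.857 rows/in; 23 × 8.857 = 203.71 → 204 rows.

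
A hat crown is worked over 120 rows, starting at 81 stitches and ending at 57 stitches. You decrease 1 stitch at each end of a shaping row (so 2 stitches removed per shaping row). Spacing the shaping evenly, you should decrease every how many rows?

Decrease every 10th row.

Stitches to remove: |57 − 81| = 24.
Shaping rows needed: 24 / 2 = 12.
120 rows / 12 = every 10 rows.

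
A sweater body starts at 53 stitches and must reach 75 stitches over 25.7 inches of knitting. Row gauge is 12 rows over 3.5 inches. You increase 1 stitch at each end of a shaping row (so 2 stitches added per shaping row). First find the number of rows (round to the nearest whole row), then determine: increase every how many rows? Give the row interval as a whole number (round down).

Increase every 8th row.

Rows = 25.7 × 3.429 = 88.1 → 88 rows.
Stitches to add: 22 → 11 shaping rows (at 2 st each).
88 / 11 = 8.00 → every 8 rows.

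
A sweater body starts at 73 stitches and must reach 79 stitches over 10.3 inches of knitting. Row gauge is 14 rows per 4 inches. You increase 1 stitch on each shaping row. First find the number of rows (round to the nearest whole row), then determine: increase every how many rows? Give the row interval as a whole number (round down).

Increase every 6th row.

Rows = 10.3 × 3.5 = 36.1 → 36 rows.
Stitches to add: 6 → 6 shaping rows (at 1 st each).
36 / 6 = 6.00 → every 6 rows.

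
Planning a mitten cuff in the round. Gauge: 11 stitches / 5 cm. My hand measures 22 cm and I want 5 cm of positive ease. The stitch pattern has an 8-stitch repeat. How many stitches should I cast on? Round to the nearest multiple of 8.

CO 56 sts.

Finished = 22 + 5 = 27 cm.
11 / 5 = 2.2 sts/cm.
27 × 2.2 = 59.40 sts.
Nearest multiple of 8: 56.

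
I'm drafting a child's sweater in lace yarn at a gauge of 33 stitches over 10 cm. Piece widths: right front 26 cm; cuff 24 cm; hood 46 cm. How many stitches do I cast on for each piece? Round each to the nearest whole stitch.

Rate = 33/10 = 3.3 sts per cm.
right front: 26 × 3.3 = 85.80 → 86.
cuff: 24 × 3.3 = 79.20 → 79.
hood: 46 × 3.3 = 151.80 → 152.

right front 86; cuff 79; hood 152.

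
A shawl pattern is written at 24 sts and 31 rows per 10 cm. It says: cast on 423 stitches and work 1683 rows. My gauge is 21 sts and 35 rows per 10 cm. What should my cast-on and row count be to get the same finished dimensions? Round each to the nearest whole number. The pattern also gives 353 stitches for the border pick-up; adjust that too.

Stitches: 423 × 21/24 = 370.12 → 370.
Rows: 1683 × 35/31 = 1900.16 → 1900.
border pick-up: 353 × 21/24 = 308.88 → 309.

Cast on 370 stitches; work 1900 rows; border pick-up 309 stitches.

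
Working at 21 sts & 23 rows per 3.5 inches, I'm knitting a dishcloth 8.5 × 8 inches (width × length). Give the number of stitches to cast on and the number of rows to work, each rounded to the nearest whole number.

Cast on 51 stitches and work 53 rows.

Stitch gauge = 21/3.5 = 6 sts/in; 8.5 × 6 = 51.00 → 51 sts.
Row gauge = 23/3.5 = 6.571 rows/in; 8 × 6.571 = 52.57 → 53 rows.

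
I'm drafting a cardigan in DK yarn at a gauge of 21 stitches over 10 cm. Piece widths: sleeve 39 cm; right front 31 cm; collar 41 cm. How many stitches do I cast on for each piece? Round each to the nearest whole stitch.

Rate = 21/10 = 2.1 sts per cm.
sleeve: 39 × 2.1 = 81.90 → 82.
right front: 31 × 2.1 = 65.10 → 65.
collar: 41 × 2.1 = 86.10 → 86.

sleeve 82; right front 65; collar 86.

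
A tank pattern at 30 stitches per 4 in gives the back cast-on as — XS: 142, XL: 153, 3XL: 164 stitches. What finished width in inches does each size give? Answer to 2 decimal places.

XS 18.93 inches; XL 20.40 inches; 3XL 21.87 inches.

30/4 = 7.5 sts per in.
XS: 142 / 7.5 = 18.933 → 18.93 in.
XL: 153 / 7.5 = 20.400 → 20.40 in.
3XL: 164 / 7.5 = 21.867 → 21.87 in.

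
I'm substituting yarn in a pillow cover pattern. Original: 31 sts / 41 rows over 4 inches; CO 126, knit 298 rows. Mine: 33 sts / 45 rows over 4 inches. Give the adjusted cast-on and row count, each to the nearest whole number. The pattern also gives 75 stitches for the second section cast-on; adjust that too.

Stitches: 126 × 33/31 = 134.13 → 134.
Rows: 298 × 45/41 = 327.07 → 327.
second section cast-on: 75 × 33/31 = 79.84 → 80.

Cast on 134 stitches; work 327 rows; second section cast-on 80 stitches.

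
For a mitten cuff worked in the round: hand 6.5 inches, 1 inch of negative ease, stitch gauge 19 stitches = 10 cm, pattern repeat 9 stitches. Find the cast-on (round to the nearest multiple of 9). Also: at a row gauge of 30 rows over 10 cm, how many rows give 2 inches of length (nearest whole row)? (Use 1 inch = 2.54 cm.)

Finished = 6.5 − 1 = 5.5 inches.
5.5 inches × 2.54 = 13.97 cm.
19/10 = 1.9 sts per cm; 13.97 × 1.9 = 26.54 sts.
Nearest multiple of 9 → 27.
2 inches = 5.08 cm; × 3 = 15.24 → 15 rows.

Cast on 27 stitches; work 15 rows.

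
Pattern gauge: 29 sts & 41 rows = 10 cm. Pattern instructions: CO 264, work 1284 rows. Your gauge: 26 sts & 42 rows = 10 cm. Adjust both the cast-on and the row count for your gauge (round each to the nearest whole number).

Cast on 237 stitches; work 1315 rows.

Stitches: 264 × 26/29 = 236.69 → 237.
Rows: 1284 × 42/41 = 1315.32 → 1315.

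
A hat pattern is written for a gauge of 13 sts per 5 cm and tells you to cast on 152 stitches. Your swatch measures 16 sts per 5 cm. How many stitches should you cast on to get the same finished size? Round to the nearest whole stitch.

Cast on 187 stitches.

Scale factor = 16 / 13 = 1.231.
152 × 16 / 13 = 187.08 sts.
→ 187 sts.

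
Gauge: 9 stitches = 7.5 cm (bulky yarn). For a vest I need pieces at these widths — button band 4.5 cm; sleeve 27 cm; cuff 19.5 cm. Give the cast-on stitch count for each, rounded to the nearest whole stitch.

button band 5; sleeve 32; cuff 23.

Rate = 9/7.5 = 1.2 sts per cm.
button band: 4.5 × 1.2 = 5.40 → 5.
sleeve: 27 × 1.2 = 32.40 → 32.
cuff: 19.5 × 1.2 = 23.40 → 23.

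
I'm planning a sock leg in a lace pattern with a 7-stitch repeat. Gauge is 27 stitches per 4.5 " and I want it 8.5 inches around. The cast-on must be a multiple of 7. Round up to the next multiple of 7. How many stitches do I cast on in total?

56 stitches.

27 / 4.5 = 6 sts per inch.
8.5 × 6 = 51.00 sts.
Next multiple of 7: 56.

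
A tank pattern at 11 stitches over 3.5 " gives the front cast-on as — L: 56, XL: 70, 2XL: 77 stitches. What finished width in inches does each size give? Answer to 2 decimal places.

11/3.5 = 3.143 sts per in.
L: 56 / 3.143 = 17.818 → 17.82 in.
XL: 70 / 3.143 = 22.273 → 22.27 in.
2XL: 77 / 3.143 = 24.500 → 24.50 in.

L 17.82 inches; XL 22.27 inches; 2XL 24.50 inches.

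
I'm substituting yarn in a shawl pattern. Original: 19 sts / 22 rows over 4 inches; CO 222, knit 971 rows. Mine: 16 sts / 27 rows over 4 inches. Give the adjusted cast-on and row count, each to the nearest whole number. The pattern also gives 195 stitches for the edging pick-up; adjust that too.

Cast on 187 stitches; work 1192 rows; edging pick-up 164 stitches.

Stitches: 222 × 16/19 = 186.95 → 187.
Rows: 971 × 27/22 = 1191.68 → 1192.
edging pick-up: 195 × 16/19 = 164.21 → 164.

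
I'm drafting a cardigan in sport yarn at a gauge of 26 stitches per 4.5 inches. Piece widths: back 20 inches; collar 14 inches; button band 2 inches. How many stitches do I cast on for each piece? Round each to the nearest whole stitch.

Rate = 26/4.5 = 5.778 sts per in.
back: 20 × 5.778 = 115.56 → 116.
collar: 14 × 5.778 = 80.89 → 81.
button band: 2 × 5.778 = 11.56 → 12.

back 116; collar 81; button band 12.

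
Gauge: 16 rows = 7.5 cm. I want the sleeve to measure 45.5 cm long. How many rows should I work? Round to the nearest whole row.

97 rows.

16 rows / 7.5 cm = 2.133 rows per cm.
45.5 × 2.133 = 97.07 rows.
Round to nearest → 97.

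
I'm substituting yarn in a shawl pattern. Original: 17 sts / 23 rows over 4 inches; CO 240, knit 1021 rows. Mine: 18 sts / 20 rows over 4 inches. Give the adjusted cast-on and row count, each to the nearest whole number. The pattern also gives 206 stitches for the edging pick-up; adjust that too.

Cast on 254 stitches; work 888 rows; edging pick-up 218 stitches.

Stitches: 240 × 18/17 = 254.12 → 254.
Rows: 1021 × 20/23 = 887.83 → 888.
edging pick-up: 206 × 18/17 = 218.12 → 218.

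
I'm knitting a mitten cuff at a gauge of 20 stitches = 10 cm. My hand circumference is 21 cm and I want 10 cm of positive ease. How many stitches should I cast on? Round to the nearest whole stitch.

62 stitches.

Finished = 21 + 10 = 31 cm.
20 / 10 = 2 sts per cm.
31.00 × 2 = 62.00 sts.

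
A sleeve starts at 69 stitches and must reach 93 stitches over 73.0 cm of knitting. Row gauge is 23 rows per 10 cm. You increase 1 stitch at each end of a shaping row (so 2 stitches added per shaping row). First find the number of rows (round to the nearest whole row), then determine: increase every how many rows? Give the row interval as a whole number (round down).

Increase every 14th row.

Rows = 73.0 × 2.3 = 167.9 → 168 rows.
Stitches to add: 24 → 12 shaping rows (at 2 st each).
168 / 12 = 14.00 → every 14 rows.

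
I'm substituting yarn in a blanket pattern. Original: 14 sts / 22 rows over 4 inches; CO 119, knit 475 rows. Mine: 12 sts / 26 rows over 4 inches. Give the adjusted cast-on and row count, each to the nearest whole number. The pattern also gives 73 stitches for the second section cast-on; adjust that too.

Cast on 102 stitches; work 561 rows; second section cast-on 63 stitches.

Stitches: 119 × 12/14 = 102.00 → 102.
Rows: 475 × 26/22 = 561.36 → 561.
second section cast-on: 73 × 12/14 = 62.57 → 63.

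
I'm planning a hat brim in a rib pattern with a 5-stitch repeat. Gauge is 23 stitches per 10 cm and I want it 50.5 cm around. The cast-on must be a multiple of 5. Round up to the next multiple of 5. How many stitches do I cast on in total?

23 / 10 = 2.3 sts per cm.
50.5 × 2.3 = 116.15 sts.
Next multiple of 5: 120.

Cast on 120 stitches.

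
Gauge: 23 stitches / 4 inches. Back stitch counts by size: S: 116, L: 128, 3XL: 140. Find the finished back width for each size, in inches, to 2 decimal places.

S 20.17 inches; L 22.26 inches; 3XL 24.35 inches.

23/4 = 5.75 sts per in.
S: 116 / 5.75 = 20.174 → 20.17 in.
L: 128 / 5.75 = 22.261 → 22.26 in.
3XL: 140 / 5.75 = 24.348 → 24.35 in.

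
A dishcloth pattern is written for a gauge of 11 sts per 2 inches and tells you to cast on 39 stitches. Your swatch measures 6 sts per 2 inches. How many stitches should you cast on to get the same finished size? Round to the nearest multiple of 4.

CO 20 sts.

Scale factor = 6 / 11 = 0.545.
39 × 6 / 11 = 21.27 sts.
→ 20 sts.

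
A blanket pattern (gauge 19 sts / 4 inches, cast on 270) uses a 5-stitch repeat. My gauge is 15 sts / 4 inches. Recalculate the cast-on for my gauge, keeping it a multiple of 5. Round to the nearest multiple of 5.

270 × 15 / 19 = 213.16.
Nearest multiple of 5: 215.

Cast on 215 stitches.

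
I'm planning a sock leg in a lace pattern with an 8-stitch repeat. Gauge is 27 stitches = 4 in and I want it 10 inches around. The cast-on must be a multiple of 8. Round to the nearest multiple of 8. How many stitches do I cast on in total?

27 / 4 = 6.75 sts per inch.
10 × 6.75 = 67.50 sts.
Nearest multiple of 8: 64.

64 stitches.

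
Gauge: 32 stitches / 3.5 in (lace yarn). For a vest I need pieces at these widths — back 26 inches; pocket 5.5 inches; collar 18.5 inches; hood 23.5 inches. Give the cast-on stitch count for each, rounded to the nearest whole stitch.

Rate = 32/3.5 = 9.143 sts per in.
back: 26 × 9.143 = 237.71 → 238.
pocket: 5.5 × 9.143 = 50.29 → 50.
collar: 18.5 × 9.143 = 169.14 → 169.
hood: 23.5 × 9.143 = 214.86 → 215.

back 238; pocket 50; collar 169; hood 215.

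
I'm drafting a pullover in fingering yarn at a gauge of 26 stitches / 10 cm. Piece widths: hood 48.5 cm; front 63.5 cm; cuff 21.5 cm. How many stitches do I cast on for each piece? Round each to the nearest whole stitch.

hood 126; front 165; cuff 56.

Rate = 26/10 = 2.6 sts per cm.
hood: 48.5 × 2.6 = 126.10 → 126.
front: 63.5 × 2.6 = 165.10 → 165.
cuff: 21.5 × 2.6 = 55.90 → 56.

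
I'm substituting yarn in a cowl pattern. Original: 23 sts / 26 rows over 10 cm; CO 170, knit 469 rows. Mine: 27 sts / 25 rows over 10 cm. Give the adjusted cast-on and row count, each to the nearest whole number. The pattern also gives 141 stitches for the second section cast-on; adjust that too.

Cast on 200 stitches; work 451 rows; second section cast-on 166 stitches.

Stitches: 170 × 27/23 = 199.57 → 200.
Rows: 469 × 25/26 = 450.96 → 451.
second section cast-on: 141 × 27/23 = 165.52 → 166.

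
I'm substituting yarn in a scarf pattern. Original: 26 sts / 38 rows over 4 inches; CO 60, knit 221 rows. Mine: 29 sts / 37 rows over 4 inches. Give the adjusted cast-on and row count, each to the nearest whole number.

Cast on 67 stitches; work 215 rows.

Stitches: 60 × 29/26 = 66.92 → 67.
Rows: 221 × 37/38 = 215.18 → 215.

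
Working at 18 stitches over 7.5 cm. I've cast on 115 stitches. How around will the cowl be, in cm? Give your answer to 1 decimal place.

18 stitches / 7.5 cm = 2.4 stitches per cm.
115 / 2.4 = 47.92 cm.

47.9 cm.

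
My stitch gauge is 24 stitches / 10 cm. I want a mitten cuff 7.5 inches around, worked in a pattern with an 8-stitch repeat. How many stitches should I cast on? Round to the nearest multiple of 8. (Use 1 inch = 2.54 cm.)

7.5 in = 7.5 × 2.54 = 19.05 cm.
24 / 10 = 2.4 sts/cm.
19.05 × 2.4 = 45.72 sts.
→ 48.

Cast on 48 stitches.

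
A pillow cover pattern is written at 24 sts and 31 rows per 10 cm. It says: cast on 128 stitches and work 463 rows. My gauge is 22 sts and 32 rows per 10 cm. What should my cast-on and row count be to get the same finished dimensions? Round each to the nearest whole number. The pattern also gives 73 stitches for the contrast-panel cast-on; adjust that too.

Stitches: 128 × 22/24 = 117.33 → 117.
Rows: 463 × 32/31 = 477.94 → 478.
contrast-panel cast-on: 73 × 22/24 = 66.92 → 67.

Cast on 117 stitches; work 478 rows; contrast-panel cast-on 67 stitches.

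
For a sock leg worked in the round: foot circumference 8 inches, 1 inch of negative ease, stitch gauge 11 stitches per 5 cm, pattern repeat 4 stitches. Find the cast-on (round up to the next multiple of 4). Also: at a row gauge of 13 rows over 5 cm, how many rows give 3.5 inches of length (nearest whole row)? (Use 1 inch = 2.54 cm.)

Finished = 8 − 1 = 7 inches.
7 inches × 2.54 = 17.78 cm.
11/5 = 2.2 sts per cm; 17.78 × 2.2 = 39.12 sts.
Next multiple of 4 → 40.
3.5 inches = 8.89 cm; × 2.6 = 23.11 → 23 rows.

Cast on 40 stitches; work 23 rows.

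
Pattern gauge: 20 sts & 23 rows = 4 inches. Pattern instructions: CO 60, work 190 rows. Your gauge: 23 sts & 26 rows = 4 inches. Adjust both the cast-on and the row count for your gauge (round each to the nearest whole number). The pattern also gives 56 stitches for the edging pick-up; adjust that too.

Stitches: 60 × 23/20 = 69.00 → 69.
Rows: 190 × 26/23 = 214.78 → 215.
edging pick-up: 56 × 23/20 = 64.40 → 64.

Cast on 69 stitches; work 215 rows; edging pick-up 64 stitches.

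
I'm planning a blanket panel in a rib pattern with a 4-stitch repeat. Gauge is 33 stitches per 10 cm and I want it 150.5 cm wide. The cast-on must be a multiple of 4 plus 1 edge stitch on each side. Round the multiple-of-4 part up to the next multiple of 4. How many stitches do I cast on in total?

33 / 10 = 3.3 sts per cm.
150.5 × 3.3 = 496.65 sts.
Less 2 edge sts → 494.65 for the repeat.
Next multiple of 4: 496.
Add back 2 edge sts → 498.

CO 498 sts.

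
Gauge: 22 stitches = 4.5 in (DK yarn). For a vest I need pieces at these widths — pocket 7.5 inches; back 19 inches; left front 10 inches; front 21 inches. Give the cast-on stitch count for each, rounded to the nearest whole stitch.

pocket 37; back 93; left front 49; front 103.

Rate = 22/4.5 = 4.889 sts per in.
pocket: 7.5 × 4.889 = 36.67 → 37.
back: 19 × 4.889 = 92.89 → 93.
left front: 10 × 4.889 = 48.89 → 49.
front: 21 × 4.889 = 102.67 → 103.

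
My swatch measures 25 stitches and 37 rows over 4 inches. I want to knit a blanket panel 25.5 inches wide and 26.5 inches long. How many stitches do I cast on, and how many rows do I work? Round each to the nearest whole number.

Cast on 159 stitches and work 245 rows.

Stitch gauge = 25/4 = 6.25 sts/in; 25.5 × 6.25 = 159.38 → 159 sts.
Row gauge = 37/4 = 9.25 rows/in; 26.5 × 9.25 = 245.12 → 245 rows.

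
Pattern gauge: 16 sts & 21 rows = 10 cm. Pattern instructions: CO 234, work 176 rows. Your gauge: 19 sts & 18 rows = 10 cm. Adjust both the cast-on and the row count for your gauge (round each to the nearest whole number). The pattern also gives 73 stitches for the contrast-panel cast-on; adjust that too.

Cast on 278 stitches; work 151 rows; contrast-panel cast-on 87 stitches.

Stitches: 234 × 19/16 = 277.88 → 278.
Rows: 176 × 18/21 = 150.86 → 151.
contrast-panel cast-on: 73 × 19/16 = 86.69 → 87.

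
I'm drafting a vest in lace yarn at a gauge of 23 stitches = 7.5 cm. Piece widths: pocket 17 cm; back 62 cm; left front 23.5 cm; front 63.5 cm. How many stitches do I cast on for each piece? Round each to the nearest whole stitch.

Rate = 23/7.5 = 3.067 sts per cm.
pocket: 17 × 3.067 = 52.13 → 52.
back: 62 × 3.067 = 190.13 → 190.
left front: 23.5 × 3.067 = 72.07 → 72.
front: 63.5 × 3.067 = 194.73 → 195.

pocket 52; back 190; left front 72; front 195.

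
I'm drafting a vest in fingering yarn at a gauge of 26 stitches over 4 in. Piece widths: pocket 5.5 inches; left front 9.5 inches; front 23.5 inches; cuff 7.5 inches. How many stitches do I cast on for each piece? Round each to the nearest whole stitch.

Rate = 26/4 = 6.5 sts per in.
pocket: 5.5 × 6.5 = 35.75 → 36.
left front: 9.5 × 6.5 = 61.75 → 62.
front: 23.5 × 6.5 = 152.75 → 153.
cuff: 7.5 × 6.5 = 48.75 → 49.

pocket 36; left front 62; front 153; cuff 49.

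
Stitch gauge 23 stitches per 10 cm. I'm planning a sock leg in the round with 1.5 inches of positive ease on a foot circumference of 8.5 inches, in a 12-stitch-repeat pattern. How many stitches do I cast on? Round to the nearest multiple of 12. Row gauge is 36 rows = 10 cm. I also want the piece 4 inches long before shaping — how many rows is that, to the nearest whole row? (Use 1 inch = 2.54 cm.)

Finished = 8.5 + 1.5 = 10 inches.
10 inches × 2.54 = 25.40 cm.
23/10 = 2.3 sts per cm; 25.40 × 2.3 = 58.42 sts.
Nearest multiple of 12 → 60.
4 inches = 10.16 cm; × 3.6 = 36.58 → 37 rows.

Cast on 60 stitches; work 37 rows.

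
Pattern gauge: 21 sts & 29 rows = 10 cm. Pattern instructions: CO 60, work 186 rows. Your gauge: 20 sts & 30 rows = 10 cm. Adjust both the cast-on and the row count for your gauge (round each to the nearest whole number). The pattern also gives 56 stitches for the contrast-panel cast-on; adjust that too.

Cast on 57 stitches; work 192 rows; contrast-panel cast-on 53 stitches.

Stitches: 60 × 20/21 = 57.14 → 57.
Rows: 186 × 30/29 = 192.41 → 192.
contrast-panel cast-on: 56 × 20/21 = 53.33 → 53.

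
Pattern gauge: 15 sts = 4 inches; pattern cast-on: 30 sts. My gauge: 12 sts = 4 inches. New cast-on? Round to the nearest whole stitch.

Scale factor = 12 / 15 = 0.800.
30 × 12 / 15 = 24.00 sts.

24 stitches.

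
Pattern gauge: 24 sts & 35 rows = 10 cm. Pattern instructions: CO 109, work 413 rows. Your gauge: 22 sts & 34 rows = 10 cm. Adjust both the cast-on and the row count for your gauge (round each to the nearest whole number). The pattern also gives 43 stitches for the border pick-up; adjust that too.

Cast on 100 stitches; work 401 rows; border pick-up 39 stitches.

Stitches: 109 × 22/24 = 99.92 → 100.
Rows: 413 × 34/35 = 401.20 → 401.
border pick-up: 43 × 22/24 = 39.42 → 39.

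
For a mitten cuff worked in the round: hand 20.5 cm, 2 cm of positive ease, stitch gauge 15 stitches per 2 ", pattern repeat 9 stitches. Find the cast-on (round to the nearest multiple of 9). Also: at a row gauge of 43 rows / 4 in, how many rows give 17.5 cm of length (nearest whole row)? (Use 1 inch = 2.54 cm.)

Cast on 63 stitches; work 74 rows.

Finished = 20.5 + 2 = 22.5 cm.
22.5 cm × 1/2.54 = 8.86 inches.
15/2 = 7.5 sts per in; 8.86 × 7.5 = 66.44 sts.
Nearest multiple of 9 → 63.
17.5 cm = 6.89 inches; × 10.75 = 74.06 → 74 rows.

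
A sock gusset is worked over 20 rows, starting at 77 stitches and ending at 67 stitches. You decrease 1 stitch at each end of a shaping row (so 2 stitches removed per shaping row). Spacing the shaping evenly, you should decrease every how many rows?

Stitches to remove: |67 − 77| = 10.
Shaping rows needed: 10 / 2 = 5.
20 rows / 5 = every 4 rows.

Decrease every 4th row.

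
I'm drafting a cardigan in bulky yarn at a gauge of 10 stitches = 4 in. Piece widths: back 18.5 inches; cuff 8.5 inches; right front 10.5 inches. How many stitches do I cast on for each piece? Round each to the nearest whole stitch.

Rate = 10/4 = 2.5 sts per in.
back: 18.5 × 2.5 = 46.25 → 46.
cuff: 8.5 × 2.5 = 21.25 → 21.
right front: 10.5 × 2.5 = 26.25 → 26.

back 46; cuff 21; right front 26.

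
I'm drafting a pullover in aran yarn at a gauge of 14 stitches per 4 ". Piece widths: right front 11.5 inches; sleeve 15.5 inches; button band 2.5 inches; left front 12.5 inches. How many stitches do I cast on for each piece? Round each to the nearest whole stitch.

right front 40; sleeve 54; button band 9; left front 44.

Rate = 14/4 = 3.5 sts per in.
right front: 11.5 × 3.5 = 40.25 → 40.
sleeve: 15.5 × 3.5 = 54.25 → 54.
button band: 2.5 × 3.5 = 8.75 → 9.
left front: 12.5 × 3.5 = 43.75 → 44.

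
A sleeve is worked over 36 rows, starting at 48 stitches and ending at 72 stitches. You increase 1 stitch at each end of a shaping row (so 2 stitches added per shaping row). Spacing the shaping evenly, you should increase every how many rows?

Increase every 3rd row.

Stitches to add: |72 − 48| = 24.
Shaping rows needed: 24 / 2 = 12.
36 rows / 12 = every 3 rows.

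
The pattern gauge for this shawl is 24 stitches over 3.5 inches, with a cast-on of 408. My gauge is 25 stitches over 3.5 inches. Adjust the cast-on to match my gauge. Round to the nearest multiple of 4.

424 stitches.

Scale factor = 25 / 24 = 1.042.
408 × 25 / 24 = 425.00 sts.
→ 424 sts.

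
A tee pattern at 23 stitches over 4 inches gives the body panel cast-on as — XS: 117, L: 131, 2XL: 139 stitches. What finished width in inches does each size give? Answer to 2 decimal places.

23/4 = 5.75 sts per in.
XS: 117 / 5.75 = 20.348 → 20.35 in.
L: 131 / 5.75 = 22.783 → 22.78 in.
2XL: 139 / 5.75 = 24.174 → 24.17 in.

XS 20.35 inches; L 22.78 inches; 2XL 24.17 inches.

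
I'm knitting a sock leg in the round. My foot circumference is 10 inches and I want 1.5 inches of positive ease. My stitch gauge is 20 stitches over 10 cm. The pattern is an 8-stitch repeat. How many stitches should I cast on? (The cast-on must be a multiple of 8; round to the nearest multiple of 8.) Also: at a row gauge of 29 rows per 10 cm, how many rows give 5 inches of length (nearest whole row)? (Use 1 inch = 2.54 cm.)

Cast on 56 stitches; work 37 rows.

Finished = 10 + 1.5 = 11.5 inches.
11.5 inches × 2.54 = 29.21 cm.
20/10 = 2 sts per cm; 29.21 × 2 = 58.42 sts.
Nearest multiple of 8 → 56.
5 inches = 12.70 cm; × 2.9 = 36.83 → 37 rows.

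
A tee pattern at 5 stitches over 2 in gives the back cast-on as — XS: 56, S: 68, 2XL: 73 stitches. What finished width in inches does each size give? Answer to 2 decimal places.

XS 22.40 inches; S 27.20 inches; 2XL 29.20 inches.

5/2 = 2.5 sts per in.
XS: 56 / 2.5 = 22.400 → 22.40 in.
S: 68 / 2.5 = 27.200 → 27.20 in.
2XL: 73 / 2.5 = 29.200 → 29.20 in.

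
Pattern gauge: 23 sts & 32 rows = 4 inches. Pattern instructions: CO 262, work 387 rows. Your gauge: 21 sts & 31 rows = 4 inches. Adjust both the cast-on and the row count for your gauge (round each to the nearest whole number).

Cast on 239 stitches; work 375 rows.

Stitches: 262 × 21/23 = 239.22 → 239.
Rows: 387 × 31/32 = 374.91 → 375.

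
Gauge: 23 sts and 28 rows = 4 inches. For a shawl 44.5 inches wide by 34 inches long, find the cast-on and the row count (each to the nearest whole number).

Cast on 256 stitches and work 238 rows.

Stitch gauge = 23/4 = 5.75 sts/in; 44.5 × 5.75 = 255.88 → 256 sts.
Row gauge = 28/4 = 7 rows/in; 34 × 7 = 238.00 → 238 rows.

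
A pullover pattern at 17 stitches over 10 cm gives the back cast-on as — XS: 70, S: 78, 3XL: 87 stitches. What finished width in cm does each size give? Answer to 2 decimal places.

17/10 = 1.7 sts per cm.
XS: 70 / 1.7 = 41.176 → 41.18 cm.
S: 78 / 1.7 = 45.882 → 45.88 cm.
3XL: 87 / 1.7 = 51.176 → 51.18 cm.

XS 41.18 cm; S 45.88 cm; 3XL 51.18 cm.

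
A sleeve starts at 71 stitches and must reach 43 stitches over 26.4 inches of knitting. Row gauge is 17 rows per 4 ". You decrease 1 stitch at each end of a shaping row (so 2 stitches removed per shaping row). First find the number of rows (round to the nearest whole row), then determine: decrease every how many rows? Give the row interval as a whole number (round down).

Rows = 26.4 × 4.25 = 112.2 → 112 rows.
Stitches to remove: 28 → 14 shaping rows (at 2 st each).
112 / 14 = 8.00 → every 8 rows.

Decrease every 8th row.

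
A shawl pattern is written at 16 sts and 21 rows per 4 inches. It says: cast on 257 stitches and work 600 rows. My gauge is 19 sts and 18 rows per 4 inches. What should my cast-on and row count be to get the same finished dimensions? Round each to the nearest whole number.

Stitches: 257 × 19/16 = 305.19 → 305.
Rows: 600 × 18/21 = 514.29 → 514.

Cast on 305 stitches; work 514 rows.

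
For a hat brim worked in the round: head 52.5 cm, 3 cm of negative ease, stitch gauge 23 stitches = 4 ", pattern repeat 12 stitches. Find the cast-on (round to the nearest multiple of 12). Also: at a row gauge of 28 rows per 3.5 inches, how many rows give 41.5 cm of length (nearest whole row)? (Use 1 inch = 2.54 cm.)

Cast on 108 stitches; work 131 rows.

Finished = 52.5 − 3 = 49.5 cm.
49.5 cm × 1/2.54 = 19.49 inches.
23/4 = 5.75 sts per in; 19.49 × 5.75 = 112.06 sts.
Nearest multiple of 12 → 108.
41.5 cm = 16.34 inches; × 8 = 130.71 → 131 rows.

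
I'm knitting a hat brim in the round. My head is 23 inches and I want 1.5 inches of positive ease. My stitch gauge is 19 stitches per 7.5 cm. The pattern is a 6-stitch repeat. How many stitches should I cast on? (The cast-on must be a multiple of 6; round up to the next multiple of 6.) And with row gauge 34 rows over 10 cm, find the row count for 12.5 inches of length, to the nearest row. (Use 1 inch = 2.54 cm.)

Cast on 162 stitches; work 108 rows.

Finished = 23 + 1.5 = 24.5 inches.
24.5 inches × 2.54 = 62.23 cm.
19/7.5 = 2.533 sts per cm; 62.23 × 2.533 = 157.65 sts.
Next multiple of 6 → 162.
12.5 inches = 31.75 cm; × 3.4 = 107.95 → 108 rows.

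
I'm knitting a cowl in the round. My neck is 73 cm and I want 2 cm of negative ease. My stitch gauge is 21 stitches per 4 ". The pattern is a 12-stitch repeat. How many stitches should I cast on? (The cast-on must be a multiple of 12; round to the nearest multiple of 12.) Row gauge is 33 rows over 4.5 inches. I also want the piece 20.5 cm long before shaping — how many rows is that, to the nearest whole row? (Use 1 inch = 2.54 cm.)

Finished = 73 − 2 = 71 cm.
71 cm × 1/2.54 = 27.95 inches.
21/4 = 5.25 sts per in; 27.95 × 5.25 = 146.75 sts.
Nearest multiple of 12 → 144.
20.5 cm = 8.07 inches; × 7.333 = 59.19 → 59 rows.

Cast on 144 stitches; work 59 rows.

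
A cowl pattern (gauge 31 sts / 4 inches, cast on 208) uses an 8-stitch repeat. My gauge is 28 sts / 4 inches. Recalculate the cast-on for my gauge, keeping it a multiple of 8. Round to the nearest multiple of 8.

208 × 28 / 31 = 187.87.
Nearest multiple of 8: 184.

Cast on 184 stitches.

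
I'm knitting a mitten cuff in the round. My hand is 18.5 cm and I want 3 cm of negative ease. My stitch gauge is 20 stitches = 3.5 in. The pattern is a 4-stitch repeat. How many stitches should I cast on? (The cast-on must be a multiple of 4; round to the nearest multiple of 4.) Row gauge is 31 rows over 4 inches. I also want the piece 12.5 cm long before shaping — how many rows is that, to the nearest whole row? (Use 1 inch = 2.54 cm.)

Finished = 18.5 − 3 = 15.5 cm.
15.5 cm × 1/2.54 = 6.10 inches.
20/3.5 = 5.714 sts per in; 6.10 × 5.714 = 34.87 sts.
Nearest multiple of 4 → 36.
12.5 cm = 4.92 inches; × 7.75 = 38.14 → 38 rows.

Cast on 36 stitches; work 38 rows.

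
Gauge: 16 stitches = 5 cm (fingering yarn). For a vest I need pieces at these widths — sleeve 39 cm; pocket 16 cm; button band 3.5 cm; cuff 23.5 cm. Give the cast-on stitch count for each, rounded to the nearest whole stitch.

sleeve 125; pocket 51; button band 11; cuff 75.

Rate = 16/5 = 3.2 sts per cm.
sleeve: 39 × 3.2 = 124.80 → 125.
pocket: 16 × 3.2 = 51.20 → 51.
button band: 3.5 × 3.2 = 11.20 → 11.
cuff: 23.5 × 3.2 = 75.20 → 75.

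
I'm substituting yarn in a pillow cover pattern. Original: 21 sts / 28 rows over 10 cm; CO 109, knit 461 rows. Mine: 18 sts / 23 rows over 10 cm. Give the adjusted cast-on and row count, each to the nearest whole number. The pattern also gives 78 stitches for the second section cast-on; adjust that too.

Cast on 93 stitches; work 379 rows; second section cast-on 67 stitches.

Stitches: 109 × 18/21 = 93.43 → 93.
Rows: 461 × 23/28 = 378.68 → 379.
second section cast-on: 78 × 18/21 = 66.86 → 67.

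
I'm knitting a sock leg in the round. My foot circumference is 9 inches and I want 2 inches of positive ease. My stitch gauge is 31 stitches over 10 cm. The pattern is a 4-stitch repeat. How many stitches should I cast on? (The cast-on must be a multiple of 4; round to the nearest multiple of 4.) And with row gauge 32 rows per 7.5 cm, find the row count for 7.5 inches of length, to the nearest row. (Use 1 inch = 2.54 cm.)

Cast on 88 stitches; work 81 rows.

Finished = 9 + 2 = 11 inches.
11 inches × 2.54 = 27.94 cm.
31/10 = 3.1 sts per cm; 27.94 × 3.1 = 86.61 sts.
Nearest multiple of 4 → 88.
7.5 inches = 19.05 cm; × 4.267 = 81.28 → 81 rows.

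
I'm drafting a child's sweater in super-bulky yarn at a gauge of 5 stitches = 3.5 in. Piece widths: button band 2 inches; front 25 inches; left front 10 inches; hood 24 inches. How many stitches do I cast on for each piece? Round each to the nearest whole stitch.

button band 3; front 36; left front 14; hood 34.

Rate = 5/3.5 = 1.429 sts per in.
button band: 2 × 1.429 = 2.86 → 3.
front: 25 × 1.429 = 35.71 → 36.
left front: 10 × 1.429 = 14.29 → 14.
hood: 24 × 1.429 = 34.29 → 34.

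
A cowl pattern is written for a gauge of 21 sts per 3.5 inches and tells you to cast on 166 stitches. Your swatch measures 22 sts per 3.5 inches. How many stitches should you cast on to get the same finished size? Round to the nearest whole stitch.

174 stitches.

Scale factor = 22 / 21 = 1.048.
166 × 22 / 21 = 173.90 sts.
→ 174 sts.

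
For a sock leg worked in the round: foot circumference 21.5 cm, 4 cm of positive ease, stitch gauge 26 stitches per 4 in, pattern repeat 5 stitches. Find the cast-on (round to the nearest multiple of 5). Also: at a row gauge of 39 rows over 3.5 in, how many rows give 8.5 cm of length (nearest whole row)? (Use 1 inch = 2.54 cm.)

Cast on 65 stitches; work 37 rows.

Finished = 21.5 + 4 = 25.5 cm.
25.5 cm × 1/2.54 = 10.04 inches.
26/4 = 6.5 sts per in; 10.04 × 6.5 = 65.26 sts.
Nearest multiple of 5 → 65.
8.5 cm = 3.35 inches; × 11.143 = 37.29 → 37 rows.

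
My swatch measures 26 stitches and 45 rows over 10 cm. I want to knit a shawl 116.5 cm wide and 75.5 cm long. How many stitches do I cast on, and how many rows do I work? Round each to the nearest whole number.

Cast on 303 stitches and work 340 rows.

Stitch gauge = 26/10 = 2.6 sts/cm; 116.5 × 2.6 = 302.90 → 303 sts.
Row gauge = 45/10 = 4.5 rows/cm; 75.5 × 4.5 = 339.75 → 340 rows.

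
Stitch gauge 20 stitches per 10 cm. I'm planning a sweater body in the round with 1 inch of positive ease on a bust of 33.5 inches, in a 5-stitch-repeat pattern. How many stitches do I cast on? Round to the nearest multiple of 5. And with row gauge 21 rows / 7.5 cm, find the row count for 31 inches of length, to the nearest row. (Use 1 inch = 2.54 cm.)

Finished = 33.5 + 1 = 34.5 inches.
34.5 inches × 2.54 = 87.63 cm.
20/10 = 2 sts per cm; 87.63 × 2 = 175.26 sts.
Nearest multiple of 5 → 175.
31 inches = 78.74 cm; × 2.8 = 220.47 → 220 rows.

Cast on 175 stitches; work 220 rows.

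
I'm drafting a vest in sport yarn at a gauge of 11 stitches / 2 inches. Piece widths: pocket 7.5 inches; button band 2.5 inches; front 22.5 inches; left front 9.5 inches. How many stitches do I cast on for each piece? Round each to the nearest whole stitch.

Rate = 11/2 = 5.5 sts per in.
pocket: 7.5 × 5.5 = 41.25 → 41.
button band: 2.5 × 5.5 = 13.75 → 14.
front: 22.5 × 5.5 = 123.75 → 124.
left front: 9.5 × 5.5 = 52.25 → 52.

pocket 41; button band 14; front 124; left front 52.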